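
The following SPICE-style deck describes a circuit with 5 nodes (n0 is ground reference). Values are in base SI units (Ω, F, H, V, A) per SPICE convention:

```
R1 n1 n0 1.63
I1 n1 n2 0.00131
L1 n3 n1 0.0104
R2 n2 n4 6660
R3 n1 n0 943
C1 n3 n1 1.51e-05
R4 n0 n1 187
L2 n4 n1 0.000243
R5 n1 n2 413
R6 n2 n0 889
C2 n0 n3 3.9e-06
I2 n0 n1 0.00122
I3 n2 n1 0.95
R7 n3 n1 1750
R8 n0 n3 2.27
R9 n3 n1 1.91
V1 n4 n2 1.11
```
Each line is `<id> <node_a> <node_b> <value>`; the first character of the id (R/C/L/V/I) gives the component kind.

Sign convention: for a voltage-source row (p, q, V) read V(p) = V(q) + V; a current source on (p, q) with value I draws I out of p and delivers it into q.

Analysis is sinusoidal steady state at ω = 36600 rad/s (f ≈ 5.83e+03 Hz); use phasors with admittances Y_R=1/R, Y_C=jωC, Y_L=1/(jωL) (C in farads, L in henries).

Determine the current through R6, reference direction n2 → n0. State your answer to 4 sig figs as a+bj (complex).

Element admittances at ω=36600 rad/s:
  Y(R1) = 0.6135+0.000j S between n1,n0
  I1: injects 0.00131 A into n2 (from n1)
  Y(L1) = 0.000-0.002627j S between n3,n1
  Y(R2) = 0.0001502+0.000j S between n2,n4
  Y(R3) = 0.001060+0.000j S between n1,n0
  Y(C1) = 0.000+0.5527j S between n3,n1
  Y(R4) = 0.005348+0.000j S between n0,n1
  Y(L2) = 0.000-0.1124j S between n4,n1
  Y(R5) = 0.002421+0.000j S between n1,n2
  Y(R6) = 0.001125+0.000j S between n2,n0
  Y(C2) = 0.000+0.1427j S between n0,n3
  I2: injects 0.00122 A into n1 (from n0)
  I3: injects 0.95 A into n1 (from n2)
  Y(R7) = 0.0005714+0.000j S between n3,n1
  Y(R8) = 0.4405+0.000j S between n0,n3
  Y(R9) = 0.5236+0.000j S between n3,n1
  V1: constraint V(n4)−V(n2) = 1.11
Assemble and solve the 5×5 MNA system:
  V(n1)=0.004745+0.009953j  V(n2)=-1.370-8.384j  V(n3)=0.001801+0.006820j  V(n4)=-0.2599-8.384j
  i(V1)=0.9437-0.02976j

-0.001541-0.009431j A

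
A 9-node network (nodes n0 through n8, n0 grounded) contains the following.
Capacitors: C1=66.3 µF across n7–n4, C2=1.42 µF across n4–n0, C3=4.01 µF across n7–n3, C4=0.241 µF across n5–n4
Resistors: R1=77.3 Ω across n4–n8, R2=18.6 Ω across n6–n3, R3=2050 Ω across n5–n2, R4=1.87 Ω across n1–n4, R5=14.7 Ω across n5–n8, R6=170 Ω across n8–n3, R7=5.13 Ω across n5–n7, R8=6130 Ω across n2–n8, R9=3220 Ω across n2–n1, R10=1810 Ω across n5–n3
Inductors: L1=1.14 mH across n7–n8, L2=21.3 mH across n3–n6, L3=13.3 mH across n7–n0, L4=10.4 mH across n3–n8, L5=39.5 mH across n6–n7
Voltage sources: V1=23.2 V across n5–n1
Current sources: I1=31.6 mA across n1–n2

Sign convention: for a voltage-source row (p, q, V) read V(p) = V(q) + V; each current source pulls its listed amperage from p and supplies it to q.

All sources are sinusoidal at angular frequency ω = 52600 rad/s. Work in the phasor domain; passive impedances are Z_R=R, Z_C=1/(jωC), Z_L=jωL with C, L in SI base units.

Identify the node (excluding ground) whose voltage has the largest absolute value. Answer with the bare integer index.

Apply KCL at each of the 8 non-ground nodes and solve the resulting linear system.
Node n1: branches {R4, R9, V1, I1} → V_1 = -6.624-0.3237j
Node n2: branches {R3, R8, R9, I1} → V_2 = 41.23+0.1175j
Node n3: branches {R2, L2, C3, L4, R6, R10} → V_3 = -0.02392-1.409j
Node n4: branches {C1, R1, C2, R4, C4} → V_4 = -0.0004300-0.01891j
Node n5: branches {R3, C4, R5, R7, R10, V1} → V_5 = 16.58-0.3237j
Node n6: branches {R2, L2, L5} → V_6 = -0.02015-1.409j
Node n7: branches {C1, L1, C3, L3, L5, R7} → V_7 = -0.02247-0.9881j
Node n8: branches {R1, L1, R5, L4, R6, R8} → V_8 = 12.33+2.277j
Source currents: i(V1)=-3.525-0.1631j

2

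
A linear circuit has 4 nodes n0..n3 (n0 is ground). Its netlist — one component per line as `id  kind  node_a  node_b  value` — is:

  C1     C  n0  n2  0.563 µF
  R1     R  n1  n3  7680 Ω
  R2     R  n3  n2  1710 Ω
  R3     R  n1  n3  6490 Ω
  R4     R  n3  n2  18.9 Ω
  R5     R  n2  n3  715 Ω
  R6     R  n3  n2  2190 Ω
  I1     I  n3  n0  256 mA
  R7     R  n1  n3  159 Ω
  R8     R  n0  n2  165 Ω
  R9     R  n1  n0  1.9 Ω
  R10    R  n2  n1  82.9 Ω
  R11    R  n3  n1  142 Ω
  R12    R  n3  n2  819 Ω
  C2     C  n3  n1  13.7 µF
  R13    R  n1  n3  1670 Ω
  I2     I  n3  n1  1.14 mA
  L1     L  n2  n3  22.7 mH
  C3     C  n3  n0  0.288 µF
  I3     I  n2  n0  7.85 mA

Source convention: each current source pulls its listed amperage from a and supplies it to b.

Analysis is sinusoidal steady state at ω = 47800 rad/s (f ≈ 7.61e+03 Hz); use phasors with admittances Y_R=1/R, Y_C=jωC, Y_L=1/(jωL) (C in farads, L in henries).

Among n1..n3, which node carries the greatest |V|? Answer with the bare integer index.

Element admittances at ω=47800 rad/s:
  Y(C1) = 0.000+0.02691j S between n0,n2
  Y(R1) = 0.0001302+0.000j S between n1,n3
  Y(R2) = 0.0005848+0.000j S between n3,n2
  Y(R3) = 0.0001541+0.000j S between n1,n3
  Y(R4) = 0.05291+0.000j S between n3,n2
  Y(R5) = 0.001399+0.000j S between n2,n3
  Y(R6) = 0.0004566+0.000j S between n3,n2
  I1: injects 0.256 A into n0 (from n3)
  Y(R7) = 0.006289+0.000j S between n1,n3
  Y(R8) = 0.006061+0.000j S between n0,n2
  Y(R9) = 0.5263+0.000j S between n1,n0
  Y(R10) = 0.01206+0.000j S between n2,n1
  Y(R11) = 0.007042+0.000j S between n3,n1
  Y(R12) = 0.001221+0.000j S between n3,n2
  Y(C2) = 0.000+0.6549j S between n3,n1
  Y(R13) = 0.0005988+0.000j S between n1,n3
  I2: injects 0.00114 A into n1 (from n3)
  Y(L1) = 0.000-0.0009216j S between n2,n3
  Y(C3) = 0.000+0.01377j S between n3,n0
  I3: injects 0.00785 A into n0 (from n2)
Assemble and solve the 3×3 MNA system:
  V(n1)=-0.4639+0.02576j  V(n2)=-0.3687+0.4427j  V(n3)=-0.4591+0.4022j

3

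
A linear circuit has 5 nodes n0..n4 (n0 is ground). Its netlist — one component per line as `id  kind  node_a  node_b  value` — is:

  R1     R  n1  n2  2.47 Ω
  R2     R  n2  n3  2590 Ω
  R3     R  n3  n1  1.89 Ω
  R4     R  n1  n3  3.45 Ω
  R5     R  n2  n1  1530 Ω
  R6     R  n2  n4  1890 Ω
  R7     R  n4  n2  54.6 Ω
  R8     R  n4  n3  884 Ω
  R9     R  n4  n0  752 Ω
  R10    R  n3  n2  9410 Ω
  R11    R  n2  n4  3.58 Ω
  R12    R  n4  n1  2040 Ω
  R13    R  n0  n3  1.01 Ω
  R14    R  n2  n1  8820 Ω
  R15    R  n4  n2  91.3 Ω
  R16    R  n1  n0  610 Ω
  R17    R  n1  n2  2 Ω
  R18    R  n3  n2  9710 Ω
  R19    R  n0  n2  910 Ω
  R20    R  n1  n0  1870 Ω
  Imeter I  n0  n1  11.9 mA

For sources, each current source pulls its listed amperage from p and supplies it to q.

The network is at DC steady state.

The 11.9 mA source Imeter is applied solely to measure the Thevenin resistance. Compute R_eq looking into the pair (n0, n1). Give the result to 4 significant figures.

R_eq = 2.206 Ω

MNA unknowns: 4 node voltages V₁..V_4
R1: Y=0.4049 on G[1,2]
R2: Y=0.0003861 on G[2,3]
R3: Y=0.5291 on G[3,1]
R4: Y=0.2899 on G[1,3]
R5: Y=0.0006536 on G[2,1]
R6: Y=0.0005291 on G[2,4]
R7: Y=0.01832 on G[4,2]
R8: Y=0.001131 on G[4,3]
R9: Y=0.001330 on G[4,0]
R10: Y=0.0001063 on G[3,2]
R11: Y=0.2793 on G[2,4]
R12: Y=0.0004902 on G[4,1]
R13: Y=0.9901 on G[0,3]
R14: Y=0.0001134 on G[2,1]
R15: Y=0.01095 on G[4,2]
R16: Y=0.001639 on G[1,0]
R17: Y=0.5000 on G[1,2]
R18: Y=0.0001030 on G[3,2]
R19: Y=0.001099 on G[0,2]
R20: Y=0.0005348 on G[1,0]
Imeter: z[0]−=0.0119, z[1]+=0.0119
solve → V1=0.02625, V2=0.02615, V3=0.01190, V4=0.02599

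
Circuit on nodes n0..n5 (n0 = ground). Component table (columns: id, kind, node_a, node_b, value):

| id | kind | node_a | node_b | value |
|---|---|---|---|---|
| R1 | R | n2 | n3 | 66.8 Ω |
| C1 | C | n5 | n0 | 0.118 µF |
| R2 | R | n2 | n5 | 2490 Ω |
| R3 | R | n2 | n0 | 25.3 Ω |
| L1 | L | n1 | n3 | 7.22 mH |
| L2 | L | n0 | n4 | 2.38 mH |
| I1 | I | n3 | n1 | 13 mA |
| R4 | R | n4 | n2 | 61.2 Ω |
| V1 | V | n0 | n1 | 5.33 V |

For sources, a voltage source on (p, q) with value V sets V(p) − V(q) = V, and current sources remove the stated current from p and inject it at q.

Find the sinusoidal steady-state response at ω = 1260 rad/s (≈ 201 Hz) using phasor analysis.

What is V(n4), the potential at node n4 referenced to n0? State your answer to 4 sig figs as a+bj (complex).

MNA unknowns: 5 node voltages V₁..V_5 plus 1 source current (V1)
R1: Y=0.01497+0.000j on G[2,3]
C1: Y=0.000+0.0001487j on G[5,0]
R2: Y=0.0004016+0.000j on G[2,5]
R3: Y=0.03953+0.000j on G[2,0]
L1: Y=0.000-0.1099j on G[1,3]
L2: Y=0.000-0.3335j on G[0,4]
I1: z[3]−=0.013, z[1]+=0.013
R4: Y=0.01634+0.000j on G[4,2]
V1: row V0−V1=5.33, i_V1 at 0,1
solve → V1=-5.330+0.000j, V2=-1.117+0.08430j, V3=-5.280+0.4488j, V4=-0.006795-0.05438j, V5=-0.9545+0.4377j
aux → i_V1=-0.06233+0.005456j

-0.006795-0.05438j V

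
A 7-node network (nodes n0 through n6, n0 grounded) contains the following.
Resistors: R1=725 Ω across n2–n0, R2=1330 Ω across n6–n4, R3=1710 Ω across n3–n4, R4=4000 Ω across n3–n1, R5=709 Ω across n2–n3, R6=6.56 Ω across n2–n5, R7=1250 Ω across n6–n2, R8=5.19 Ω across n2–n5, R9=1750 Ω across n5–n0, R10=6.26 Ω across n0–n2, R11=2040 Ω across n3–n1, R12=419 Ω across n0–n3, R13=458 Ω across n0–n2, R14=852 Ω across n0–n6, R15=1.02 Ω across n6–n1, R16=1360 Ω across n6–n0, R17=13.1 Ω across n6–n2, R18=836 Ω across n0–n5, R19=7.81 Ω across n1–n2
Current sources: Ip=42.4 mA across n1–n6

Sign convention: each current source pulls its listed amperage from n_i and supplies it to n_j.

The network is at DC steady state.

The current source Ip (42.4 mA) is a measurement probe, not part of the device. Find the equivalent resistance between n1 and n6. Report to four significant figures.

R_eq = 0.9714 Ω

MNA unknowns: 6 node voltages V₁..V_6
R1: Y=0.001379 on G[2,0]
R2: Y=0.0007519 on G[6,4]
R3: Y=0.0005848 on G[3,4]
R4: Y=0.0002500 on G[3,1]
R5: Y=0.001410 on G[2,3]
R6: Y=0.1524 on G[2,5]
R7: Y=0.0008000 on G[6,2]
R8: Y=0.1927 on G[2,5]
R9: Y=0.0005714 on G[5,0]
R10: Y=0.1597 on G[0,2]
R11: Y=0.0004902 on G[3,1]
R12: Y=0.002387 on G[0,3]
R13: Y=0.002183 on G[0,2]
R14: Y=0.001174 on G[0,6]
R15: Y=0.9804 on G[6,1]
R16: Y=0.0007353 on G[6,0]
R17: Y=0.07634 on G[6,2]
R18: Y=0.001196 on G[0,5]
R19: Y=0.1280 on G[1,2]
Ip: z[1]−=0.0424, z[6]+=0.0424
solve → V1=-0.01598, V2=-0.0002798, V3=-0.0008090, V4=0.01382, V5=-0.0002783, V6=0.02520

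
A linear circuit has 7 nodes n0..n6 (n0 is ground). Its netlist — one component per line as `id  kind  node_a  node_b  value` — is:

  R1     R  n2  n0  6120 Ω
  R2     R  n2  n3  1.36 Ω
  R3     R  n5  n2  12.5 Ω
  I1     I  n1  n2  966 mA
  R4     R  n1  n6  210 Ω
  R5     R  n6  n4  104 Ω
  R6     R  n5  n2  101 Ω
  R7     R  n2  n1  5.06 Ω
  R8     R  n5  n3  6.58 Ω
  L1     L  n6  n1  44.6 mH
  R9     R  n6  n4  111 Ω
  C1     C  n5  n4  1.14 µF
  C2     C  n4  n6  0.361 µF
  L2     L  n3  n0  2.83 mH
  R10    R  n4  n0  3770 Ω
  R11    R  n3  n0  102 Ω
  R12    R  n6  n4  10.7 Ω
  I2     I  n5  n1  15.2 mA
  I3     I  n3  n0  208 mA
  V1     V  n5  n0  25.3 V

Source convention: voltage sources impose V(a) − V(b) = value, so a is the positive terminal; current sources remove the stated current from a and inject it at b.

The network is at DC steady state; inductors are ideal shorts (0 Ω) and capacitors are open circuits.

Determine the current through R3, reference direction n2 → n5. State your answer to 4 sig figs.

MNA unknowns: 6 node voltages V₁..V_6 plus 3 source currents (L1, L2, V1)
R1: Y=0.0001634 on G[2,0]
R2: Y=0.7353 on G[2,3]
R3: Y=0.08000 on G[5,2]
I1: z[1]−=0.966, z[2]+=0.966
R4: Y=0.004762 on G[1,6]
R5: Y=0.009615 on G[6,4]
R6: Y=0.009901 on G[5,2]
R7: Y=0.1976 on G[2,1]
R8: Y=0.1520 on G[5,3]
L1: row V6−V1=0, i_L1 at 6,1
R9: Y=0.009009 on G[6,4]
C1: Y=0.000 on G[5,4]
C2: Y=0.000 on G[4,6]
L2: row V3−V0=0, i_L2 at 3,0
R10: Y=0.0002653 on G[4,0]
R11: Y=0.009804 on G[3,0]
R12: Y=0.09346 on G[6,4]
I2: z[5]−=0.0152, z[1]+=0.0152
I3: z[3]−=0.208, z[0]+=0.208
V1: row V5−V0=25.3, i_V1 at 5,0
solve → V1=-2.033, V2=2.775, V3=0.000, V4=-2.029, V5=25.30, V6=-2.033
aux → i_L1=0.0005381, i_L2=5.677, i_V1=-5.885

-1.802 A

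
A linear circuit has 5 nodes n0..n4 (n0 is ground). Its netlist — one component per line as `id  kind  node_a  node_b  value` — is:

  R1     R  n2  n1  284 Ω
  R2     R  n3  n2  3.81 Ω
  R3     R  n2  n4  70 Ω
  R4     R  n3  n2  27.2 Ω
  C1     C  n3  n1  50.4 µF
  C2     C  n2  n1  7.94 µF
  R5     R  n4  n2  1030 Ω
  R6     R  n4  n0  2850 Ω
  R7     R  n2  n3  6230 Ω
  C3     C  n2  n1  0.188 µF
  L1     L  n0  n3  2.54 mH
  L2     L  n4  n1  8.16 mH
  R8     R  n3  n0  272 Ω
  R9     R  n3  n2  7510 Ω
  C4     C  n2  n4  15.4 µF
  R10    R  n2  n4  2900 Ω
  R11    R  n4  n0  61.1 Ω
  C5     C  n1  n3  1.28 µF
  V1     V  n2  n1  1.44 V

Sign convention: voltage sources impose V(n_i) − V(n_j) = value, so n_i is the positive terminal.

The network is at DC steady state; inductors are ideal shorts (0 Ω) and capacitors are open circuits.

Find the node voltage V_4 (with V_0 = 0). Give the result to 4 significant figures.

Apply KCL at each of the 4 non-ground nodes and solve the resulting linear system.
Node n1: branches {R1, C1, C2, C3, L2, C5, V1} → V_1 = -1.364
Node n2: branches {R1, R2, R3, R4, C2, R5, R7, C3, R9, C4, R10, V1} → V_2 = 0.07612
Node n3: branches {R2, R4, C1, R7, L1, R8, R9, C5} → V_3 = 0.000
Node n4: branches {R3, R5, R6, L2, C4, R10, R11} → V_4 = -1.364
Source currents: i(L1)=-0.02280, i(L2)=0.04527, i(V1)=-0.05034

-1.364 V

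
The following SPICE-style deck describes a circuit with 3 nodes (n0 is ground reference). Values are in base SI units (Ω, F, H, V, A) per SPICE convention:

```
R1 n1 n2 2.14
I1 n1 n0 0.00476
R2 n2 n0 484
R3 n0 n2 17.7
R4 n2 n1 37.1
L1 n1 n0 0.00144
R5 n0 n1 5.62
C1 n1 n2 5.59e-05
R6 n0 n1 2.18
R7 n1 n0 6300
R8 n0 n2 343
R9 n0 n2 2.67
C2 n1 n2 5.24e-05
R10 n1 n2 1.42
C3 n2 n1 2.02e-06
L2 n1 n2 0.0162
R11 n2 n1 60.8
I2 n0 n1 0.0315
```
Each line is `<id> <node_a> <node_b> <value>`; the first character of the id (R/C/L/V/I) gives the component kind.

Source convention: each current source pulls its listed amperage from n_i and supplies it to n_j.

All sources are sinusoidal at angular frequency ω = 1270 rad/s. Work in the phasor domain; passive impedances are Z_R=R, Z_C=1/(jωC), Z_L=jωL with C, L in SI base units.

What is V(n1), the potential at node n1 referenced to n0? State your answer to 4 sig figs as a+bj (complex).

0.02117+0.01194j V

MNA unknowns: 2 node voltages V₁..V_2
R1: Y=0.4673+0.000j on G[1,2]
I1: z[1]−=0.00476, z[0]+=0.00476
R2: Y=0.002066+0.000j on G[2,0]
R3: Y=0.05650+0.000j on G[0,2]
R4: Y=0.02695+0.000j on G[2,1]
L1: Y=0.000-0.5468j on G[1,0]
R5: Y=0.1779+0.000j on G[0,1]
C1: Y=0.000+0.07099j on G[1,2]
R6: Y=0.4587+0.000j on G[0,1]
R7: Y=0.0001587+0.000j on G[1,0]
R8: Y=0.002915+0.000j on G[0,2]
R9: Y=0.3745+0.000j on G[0,2]
C2: Y=0.000+0.06655j on G[1,2]
R10: Y=0.7042+0.000j on G[1,2]
C3: Y=0.000+0.002565j on G[2,1]
L2: Y=0.000-0.04861j on G[1,2]
R11: Y=0.01645+0.000j on G[2,1]
I2: z[0]−=0.0315, z[1]+=0.0315
solve → V1=0.02117+0.01194j, V2=0.01542+0.009109j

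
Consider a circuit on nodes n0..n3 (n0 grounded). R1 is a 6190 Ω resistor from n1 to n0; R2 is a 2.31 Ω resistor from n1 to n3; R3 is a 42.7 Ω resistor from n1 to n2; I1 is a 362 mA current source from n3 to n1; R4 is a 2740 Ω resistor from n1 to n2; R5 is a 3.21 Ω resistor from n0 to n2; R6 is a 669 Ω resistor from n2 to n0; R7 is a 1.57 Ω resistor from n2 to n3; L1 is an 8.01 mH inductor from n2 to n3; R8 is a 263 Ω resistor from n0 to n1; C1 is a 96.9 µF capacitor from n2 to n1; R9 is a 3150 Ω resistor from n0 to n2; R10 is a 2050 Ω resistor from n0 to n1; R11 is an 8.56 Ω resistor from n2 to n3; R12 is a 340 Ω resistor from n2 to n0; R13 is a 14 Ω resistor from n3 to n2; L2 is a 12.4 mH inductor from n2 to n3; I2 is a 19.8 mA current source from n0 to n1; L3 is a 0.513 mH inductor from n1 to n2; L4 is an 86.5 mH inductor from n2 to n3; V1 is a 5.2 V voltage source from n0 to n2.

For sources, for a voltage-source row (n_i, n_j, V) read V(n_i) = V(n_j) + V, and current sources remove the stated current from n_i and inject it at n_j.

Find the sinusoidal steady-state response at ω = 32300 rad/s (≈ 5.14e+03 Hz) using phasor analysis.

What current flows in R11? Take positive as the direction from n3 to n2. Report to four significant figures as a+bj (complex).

-0.03323-0.003814j A

Apply KCL at each of the 3 non-ground nodes and solve the resulting linear system.
Node n1: branches {R1, R2, R3, I1, R4, R8, C1, R10, I2, L3} → V_1 = -5.191-0.09046j
Node n2: branches {R3, R4, R5, R6, R7, L1, C1, R9, R11, R12, R13, L2, L3, L4, V1} → V_2 = -5.200+0.000j
Node n3: branches {R2, I1, R7, L1, R11, R13, L2, L4} → V_3 = -5.484-0.03264j
Source currents: i(V1)=-1.688-0.0004027j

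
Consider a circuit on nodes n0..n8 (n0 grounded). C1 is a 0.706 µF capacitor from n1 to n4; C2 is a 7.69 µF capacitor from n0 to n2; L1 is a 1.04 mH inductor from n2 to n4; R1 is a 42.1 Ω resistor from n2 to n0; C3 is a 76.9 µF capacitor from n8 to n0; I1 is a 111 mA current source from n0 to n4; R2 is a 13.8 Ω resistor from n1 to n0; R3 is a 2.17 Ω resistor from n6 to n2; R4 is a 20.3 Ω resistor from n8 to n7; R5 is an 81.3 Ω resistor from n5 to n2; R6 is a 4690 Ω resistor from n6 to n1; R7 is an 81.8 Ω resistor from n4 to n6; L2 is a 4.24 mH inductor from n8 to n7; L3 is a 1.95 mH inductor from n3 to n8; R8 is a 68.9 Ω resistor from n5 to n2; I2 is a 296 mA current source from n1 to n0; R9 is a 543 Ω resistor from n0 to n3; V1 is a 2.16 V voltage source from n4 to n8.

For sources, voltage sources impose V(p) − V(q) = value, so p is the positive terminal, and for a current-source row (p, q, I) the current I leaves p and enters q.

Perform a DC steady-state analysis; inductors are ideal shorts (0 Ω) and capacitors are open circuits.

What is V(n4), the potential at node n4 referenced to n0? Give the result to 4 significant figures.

4.422 V

Element admittances at DC:
  Y(C1) = 0.000 S between n1,n4
  Y(C2) = 0.000 S between n0,n2
  L1: short n2↔n4 (DC inductor)
  Y(R1) = 0.02375 S between n2,n0
  Y(C3) = 0.000 S between n8,n0
  I1: injects 0.111 A into n4 (from n0)
  Y(R2) = 0.07246 S between n1,n0
  Y(R3) = 0.4608 S between n6,n2
  Y(R4) = 0.04926 S between n8,n7
  Y(R5) = 0.01230 S between n5,n2
  Y(R6) = 0.0002132 S between n6,n1
  Y(R7) = 0.01222 S between n4,n6
  L2: short n8↔n7 (DC inductor)
  L3: short n3↔n8 (DC inductor)
  Y(R8) = 0.01451 S between n5,n2
  I2: injects 0.296 A into n0 (from n1)
  Y(R9) = 0.001842 S between n0,n3
  V1: constraint V(n4)−V(n8) = 2.16
Assemble and solve the 12×12 MNA system:
  V(n1)=-4.060  V(n2)=4.422  V(n3)=2.262  V(n4)=4.422  V(n5)=4.422  V(n6)=4.418  V(n7)=2.262  V(n8)=2.262
  i(L1)=-0.1068  i(L2)=0.000  i(L3)=-0.004165  i(V1)=0.004165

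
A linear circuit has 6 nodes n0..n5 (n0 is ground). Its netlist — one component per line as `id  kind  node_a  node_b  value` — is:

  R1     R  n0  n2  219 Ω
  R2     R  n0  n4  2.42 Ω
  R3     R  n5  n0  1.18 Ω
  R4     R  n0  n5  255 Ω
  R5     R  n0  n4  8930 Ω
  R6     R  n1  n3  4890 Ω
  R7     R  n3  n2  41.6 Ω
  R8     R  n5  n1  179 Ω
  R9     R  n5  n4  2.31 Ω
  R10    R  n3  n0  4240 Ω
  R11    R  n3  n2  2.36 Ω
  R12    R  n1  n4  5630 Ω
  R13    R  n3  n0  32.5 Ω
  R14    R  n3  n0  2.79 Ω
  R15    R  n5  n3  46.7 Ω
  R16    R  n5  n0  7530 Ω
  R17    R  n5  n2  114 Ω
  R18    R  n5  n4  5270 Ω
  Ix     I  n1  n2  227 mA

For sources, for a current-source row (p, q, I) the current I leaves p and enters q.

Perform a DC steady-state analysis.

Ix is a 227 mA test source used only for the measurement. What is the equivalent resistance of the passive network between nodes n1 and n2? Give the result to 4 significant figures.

R_eq = 172.5 Ω

Apply KCL at each of the 5 non-ground nodes and solve the resulting linear system.
Node n1: branches {R6, R8, R12, Ix} → V_1 = -38.19
Node n2: branches {R1, R7, R11, R17, Ix} → V_2 = 0.9635
Node n3: branches {R6, R7, R10, R11, R13, R14, R15} → V_3 = 0.4888
Node n4: branches {R2, R5, R9, R12, R18} → V_4 = -0.1001
Node n5: branches {R3, R4, R8, R9, R15, R16, R17, R18} → V_5 = -0.1801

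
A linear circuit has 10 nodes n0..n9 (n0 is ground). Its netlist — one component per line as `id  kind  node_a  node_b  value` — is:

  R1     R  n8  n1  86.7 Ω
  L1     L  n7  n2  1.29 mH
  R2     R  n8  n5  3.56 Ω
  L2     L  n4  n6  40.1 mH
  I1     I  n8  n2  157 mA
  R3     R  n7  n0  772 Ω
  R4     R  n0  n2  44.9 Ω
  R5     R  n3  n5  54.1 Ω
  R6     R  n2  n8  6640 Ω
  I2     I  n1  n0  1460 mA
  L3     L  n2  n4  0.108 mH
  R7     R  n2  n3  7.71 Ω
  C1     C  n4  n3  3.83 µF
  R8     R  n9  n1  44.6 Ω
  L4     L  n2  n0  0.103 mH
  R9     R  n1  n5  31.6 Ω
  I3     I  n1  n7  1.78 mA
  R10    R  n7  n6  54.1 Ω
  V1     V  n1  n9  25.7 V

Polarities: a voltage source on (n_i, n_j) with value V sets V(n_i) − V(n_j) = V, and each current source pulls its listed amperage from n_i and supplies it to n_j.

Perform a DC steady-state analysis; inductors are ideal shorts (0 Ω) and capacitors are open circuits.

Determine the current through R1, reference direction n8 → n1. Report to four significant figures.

Element admittances at DC:
  Y(R1) = 0.01153 S between n8,n1
  L1: short n7↔n2 (DC inductor)
  Y(R2) = 0.2809 S between n8,n5
  L2: short n4↔n6 (DC inductor)
  I1: injects 0.157 A into n2 (from n8)
  Y(R3) = 0.001295 S between n7,n0
  Y(R4) = 0.02227 S between n0,n2
  Y(R5) = 0.01848 S between n3,n5
  Y(R6) = 0.0001506 S between n2,n8
  I2: injects 1.46 A into n0 (from n1)
  L3: short n2↔n4 (DC inductor)
  Y(R7) = 0.1297 S between n2,n3
  Y(C1) = 0.000 S between n4,n3
  Y(R8) = 0.02242 S between n9,n1
  L4: short n2↔n0 (DC inductor)
  Y(R9) = 0.03165 S between n1,n5
  I3: injects 0.00178 A into n7 (from n1)
  Y(R10) = 0.01848 S between n7,n6
  V1: constraint V(n1)−V(n9) = 25.7
Assemble and solve the 14×14 MNA system:
  V(n1)=-133.5  V(n2)=0.000  V(n3)=-12.36  V(n4)=0.000  V(n5)=-99.12  V(n6)=0.000  V(n7)=0.000  V(n8)=-101.0  V(n9)=-159.2
  i(L1)=0.001780  i(L2)=0.000  i(L3)=0.000  i(L4)=-1.460  i(V1)=-0.5762

0.3749 A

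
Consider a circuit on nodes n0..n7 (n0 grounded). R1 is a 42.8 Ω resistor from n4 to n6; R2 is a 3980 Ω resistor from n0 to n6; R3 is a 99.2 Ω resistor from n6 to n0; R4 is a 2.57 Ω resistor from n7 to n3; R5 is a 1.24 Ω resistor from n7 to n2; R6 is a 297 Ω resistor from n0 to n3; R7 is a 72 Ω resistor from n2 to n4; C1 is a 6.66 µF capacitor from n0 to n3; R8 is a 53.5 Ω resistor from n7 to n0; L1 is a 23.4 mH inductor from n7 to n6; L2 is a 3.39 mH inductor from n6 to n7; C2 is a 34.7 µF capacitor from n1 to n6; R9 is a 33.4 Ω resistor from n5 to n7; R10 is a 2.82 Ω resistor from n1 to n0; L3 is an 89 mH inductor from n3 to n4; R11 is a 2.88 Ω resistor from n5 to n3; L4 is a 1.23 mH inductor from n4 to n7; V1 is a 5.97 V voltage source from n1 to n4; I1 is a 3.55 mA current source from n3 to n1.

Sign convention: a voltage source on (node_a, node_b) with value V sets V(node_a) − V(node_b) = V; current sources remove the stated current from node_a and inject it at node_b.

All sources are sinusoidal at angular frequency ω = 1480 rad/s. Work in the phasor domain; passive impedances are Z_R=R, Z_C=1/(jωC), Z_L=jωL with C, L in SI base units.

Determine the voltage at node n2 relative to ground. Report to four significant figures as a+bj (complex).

-6.063+0.7172j V

MNA unknowns: 7 node voltages V₁..V_7 plus 1 source current (V1)
R1: Y=0.02336+0.000j on G[4,6]
R2: Y=0.0002513+0.000j on G[0,6]
R3: Y=0.01008+0.000j on G[6,0]
R4: Y=0.3891+0.000j on G[7,3]
R5: Y=0.8065+0.000j on G[7,2]
R6: Y=0.003367+0.000j on G[0,3]
R7: Y=0.01389+0.000j on G[2,4]
C1: Y=0.000+0.009857j on G[0,3]
R8: Y=0.01869+0.000j on G[7,0]
L1: Y=0.000-0.02888j on G[7,6]
L2: Y=0.000-0.1993j on G[6,7]
C2: Y=0.000+0.05136j on G[1,6]
R9: Y=0.02994+0.000j on G[5,7]
R10: Y=0.3546+0.000j on G[1,0]
L3: Y=0.000-0.007592j on G[3,4]
R11: Y=0.3472+0.000j on G[5,3]
L4: Y=0.000-0.5493j on G[4,7]
V1: row V1−V4=5.97, i_V1 at 1,4
I1: z[3]−=0.00355, z[1]+=0.00355
solve → V1=0.6259+0.07212j, V2=-6.063+0.7172j, V3=-6.030+0.8515j, V4=-5.344+0.07212j, V5=-6.033+0.8418j, V6=-7.711+1.682j, V7=-6.076+0.7283j
aux → i_V1=-0.3011-0.4537j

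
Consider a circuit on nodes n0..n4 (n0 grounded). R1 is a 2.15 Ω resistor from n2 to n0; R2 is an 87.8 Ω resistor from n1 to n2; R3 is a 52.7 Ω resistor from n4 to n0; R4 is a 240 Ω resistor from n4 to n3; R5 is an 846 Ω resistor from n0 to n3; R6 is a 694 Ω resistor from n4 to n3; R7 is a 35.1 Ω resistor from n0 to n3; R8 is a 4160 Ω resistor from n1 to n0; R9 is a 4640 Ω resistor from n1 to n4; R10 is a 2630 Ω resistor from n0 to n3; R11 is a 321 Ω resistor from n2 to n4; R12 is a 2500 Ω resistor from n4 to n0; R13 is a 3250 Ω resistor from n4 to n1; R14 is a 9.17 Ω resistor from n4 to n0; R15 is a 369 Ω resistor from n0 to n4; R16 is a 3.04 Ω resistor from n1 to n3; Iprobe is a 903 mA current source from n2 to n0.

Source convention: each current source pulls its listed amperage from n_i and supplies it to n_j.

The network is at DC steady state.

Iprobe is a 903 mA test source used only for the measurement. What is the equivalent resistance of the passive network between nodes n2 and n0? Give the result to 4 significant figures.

MNA unknowns: 4 node voltages V₁..V_4
R1: Y=0.4651 on G[2,0]
R2: Y=0.01139 on G[1,2]
R3: Y=0.01898 on G[4,0]
R4: Y=0.004167 on G[4,3]
R5: Y=0.001182 on G[0,3]
R6: Y=0.001441 on G[4,3]
R7: Y=0.02849 on G[0,3]
R8: Y=0.0002404 on G[1,0]
R9: Y=0.0002155 on G[1,4]
R10: Y=0.0003802 on G[0,3]
R11: Y=0.003115 on G[2,4]
R12: Y=0.0004000 on G[4,0]
R13: Y=0.0003077 on G[4,1]
R14: Y=0.1091 on G[4,0]
R15: Y=0.002710 on G[0,4]
R16: Y=0.3289 on G[1,3]
Iprobe: z[2]−=0.903, z[0]+=0.903
solve → V1=-0.4947, V2=-1.895, V3=-0.4472, V4=-0.06176

R_eq = 2.098 Ω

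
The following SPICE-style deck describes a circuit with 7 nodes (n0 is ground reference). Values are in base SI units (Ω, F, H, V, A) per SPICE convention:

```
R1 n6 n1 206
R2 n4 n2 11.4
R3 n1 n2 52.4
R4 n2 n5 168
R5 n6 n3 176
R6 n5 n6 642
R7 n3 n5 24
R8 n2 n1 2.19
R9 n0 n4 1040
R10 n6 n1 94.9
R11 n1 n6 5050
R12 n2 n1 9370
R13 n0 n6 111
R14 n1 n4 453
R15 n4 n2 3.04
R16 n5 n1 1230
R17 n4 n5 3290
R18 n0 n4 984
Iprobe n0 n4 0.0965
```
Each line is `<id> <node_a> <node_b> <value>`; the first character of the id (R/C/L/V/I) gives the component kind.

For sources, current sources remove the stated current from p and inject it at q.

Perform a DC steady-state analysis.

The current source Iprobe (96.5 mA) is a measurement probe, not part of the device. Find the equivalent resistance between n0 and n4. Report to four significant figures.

R_eq = 125.8 Ω

Element admittances at DC:
  Y(R1) = 0.004854 S between n6,n1
  Y(R2) = 0.08772 S between n4,n2
  Y(R3) = 0.01908 S between n1,n2
  Y(R4) = 0.005952 S between n2,n5
  Y(R5) = 0.005682 S between n6,n3
  Y(R6) = 0.001558 S between n5,n6
  Y(R7) = 0.04167 S between n3,n5
  Y(R8) = 0.4566 S between n2,n1
  Y(R9) = 0.0009615 S between n0,n4
  Y(R10) = 0.01054 S between n6,n1
  Y(R11) = 0.0001980 S between n1,n6
  Y(R12) = 0.0001067 S between n2,n1
  Y(R13) = 0.009009 S between n0,n6
  Y(R14) = 0.002208 S between n1,n4
  Y(R15) = 0.3289 S between n4,n2
  Y(R16) = 0.0008130 S between n5,n1
  Y(R17) = 0.0003040 S between n4,n5
  Y(R18) = 0.001016 S between n0,n4
  Iprobe: injects 0.0965 A into n4 (from n0)
Assemble and solve the 6×6 MNA system:
  V(n1)=11.84  V(n2)=11.97  V(n3)=9.834  V(n4)=12.14  V(n5)=10.08  V(n6)=8.047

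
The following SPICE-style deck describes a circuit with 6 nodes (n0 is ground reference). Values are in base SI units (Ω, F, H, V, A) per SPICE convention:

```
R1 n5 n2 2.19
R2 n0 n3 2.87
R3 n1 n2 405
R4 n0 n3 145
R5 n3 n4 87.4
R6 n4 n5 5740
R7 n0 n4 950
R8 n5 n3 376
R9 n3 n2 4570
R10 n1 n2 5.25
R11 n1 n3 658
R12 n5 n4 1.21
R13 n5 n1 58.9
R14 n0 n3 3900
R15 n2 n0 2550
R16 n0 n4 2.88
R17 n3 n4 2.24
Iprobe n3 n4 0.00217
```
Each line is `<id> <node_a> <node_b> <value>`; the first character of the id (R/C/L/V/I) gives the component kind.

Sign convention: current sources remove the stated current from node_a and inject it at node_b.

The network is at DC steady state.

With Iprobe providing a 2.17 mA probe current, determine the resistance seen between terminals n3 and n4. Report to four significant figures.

R_eq = 1.567 Ω

Apply KCL at each of the 5 non-ground nodes and solve the resulting linear system.
Node n1: branches {R3, R10, R11, R13} → V_1 = 0.001662
Node n2: branches {R1, R3, R9, R10, R15} → V_2 = 0.001685
Node n3: branches {R2, R4, R5, R8, R9, R11, R14, R17, Iprobe} → V_3 = -0.001683
Node n4: branches {R5, R6, R7, R12, R16, R17, Iprobe} → V_4 = 0.001717
Node n5: branches {R1, R6, R8, R12, R13} → V_5 = 0.001698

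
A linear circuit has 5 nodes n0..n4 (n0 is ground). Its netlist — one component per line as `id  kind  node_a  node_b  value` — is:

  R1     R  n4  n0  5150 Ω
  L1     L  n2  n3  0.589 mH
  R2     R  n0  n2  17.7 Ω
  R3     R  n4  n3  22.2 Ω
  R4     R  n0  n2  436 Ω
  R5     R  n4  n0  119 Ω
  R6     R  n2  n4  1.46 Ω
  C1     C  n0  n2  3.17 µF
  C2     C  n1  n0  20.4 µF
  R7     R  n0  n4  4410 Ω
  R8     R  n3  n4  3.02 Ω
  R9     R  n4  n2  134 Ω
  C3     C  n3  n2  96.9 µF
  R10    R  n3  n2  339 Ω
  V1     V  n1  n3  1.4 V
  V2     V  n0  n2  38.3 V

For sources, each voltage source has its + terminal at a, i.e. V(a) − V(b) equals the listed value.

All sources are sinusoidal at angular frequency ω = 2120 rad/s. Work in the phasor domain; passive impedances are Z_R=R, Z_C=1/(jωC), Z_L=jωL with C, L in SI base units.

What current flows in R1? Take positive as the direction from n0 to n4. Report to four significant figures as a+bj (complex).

Element admittances at ω=2120 rad/s:
  Y(R1) = 0.0001942+0.000j S between n4,n0
  Y(L1) = 0.000-0.8008j S between n2,n3
  Y(R2) = 0.05650+0.000j S between n0,n2
  Y(R3) = 0.04505+0.000j S between n4,n3
  Y(R4) = 0.002294+0.000j S between n0,n2
  Y(R5) = 0.008403+0.000j S between n4,n0
  Y(R6) = 0.6849+0.000j S between n2,n4
  Y(C1) = 0.000+0.006720j S between n0,n2
  Y(C2) = 0.000+0.04325j S between n1,n0
  Y(R7) = 0.0002268+0.000j S between n0,n4
  Y(R8) = 0.3311+0.000j S between n3,n4
  Y(R9) = 0.007463+0.000j S between n4,n2
  Y(C3) = 0.000+0.2054j S between n3,n2
  Y(R10) = 0.002950+0.000j S between n3,n2
  V1: constraint V(n1)−V(n3) = 1.4
  V2: constraint V(n0)−V(n2) = 38.3
Assemble and solve the 6×6 MNA system:
  V(n1)=-39.23+1.257j  V(n2)=-38.30+0.000j  V(n3)=-40.63+1.257j  V(n4)=-38.80+0.4390j
  i(V1)=0.05438+1.696j  i(V2)=-2.648-1.950j

0.007534-8.525e-05j A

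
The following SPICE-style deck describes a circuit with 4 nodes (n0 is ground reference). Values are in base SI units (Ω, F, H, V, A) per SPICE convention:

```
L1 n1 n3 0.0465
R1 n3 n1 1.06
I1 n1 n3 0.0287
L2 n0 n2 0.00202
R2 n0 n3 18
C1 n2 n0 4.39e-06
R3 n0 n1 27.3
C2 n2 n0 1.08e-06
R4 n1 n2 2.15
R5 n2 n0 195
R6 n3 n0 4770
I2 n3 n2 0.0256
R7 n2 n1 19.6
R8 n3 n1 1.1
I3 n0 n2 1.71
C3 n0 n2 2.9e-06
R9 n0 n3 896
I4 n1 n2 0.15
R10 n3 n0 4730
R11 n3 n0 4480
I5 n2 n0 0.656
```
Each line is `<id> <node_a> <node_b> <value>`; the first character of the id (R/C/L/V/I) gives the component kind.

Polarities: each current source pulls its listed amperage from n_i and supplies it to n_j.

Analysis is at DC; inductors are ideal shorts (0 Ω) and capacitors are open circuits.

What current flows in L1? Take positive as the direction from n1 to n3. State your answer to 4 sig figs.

MNA unknowns: 3 node voltages V₁..V_3 plus 2 source currents (L1, L2)
L1: row V1−V3=0, i_L1 at 1,3
R1: Y=0.9434 on G[3,1]
I1: z[1]−=0.0287, z[3]+=0.0287
L2: row V0−V2=0, i_L2 at 0,2
R2: Y=0.05556 on G[0,3]
C1: Y=0.000 on G[2,0]
R3: Y=0.03663 on G[0,1]
C2: Y=0.000 on G[2,0]
R4: Y=0.4651 on G[1,2]
R5: Y=0.005128 on G[2,0]
R6: Y=0.0002096 on G[3,0]
I2: z[3]−=0.0256, z[2]+=0.0256
R7: Y=0.05102 on G[2,1]
R8: Y=0.9091 on G[3,1]
I3: z[0]−=1.71, z[2]+=1.71
C3: Y=0.000 on G[0,2]
R9: Y=0.001116 on G[0,3]
I4: z[1]−=0.15, z[2]+=0.15
R10: Y=0.0002114 on G[3,0]
R11: Y=0.0002232 on G[3,0]
I5: z[2]−=0.656, z[0]+=0.656
solve → V1=-0.2878, V2=0.000, V3=-0.2878
aux → i_L1=-0.01960, i_L2=-1.081

-0.01960 A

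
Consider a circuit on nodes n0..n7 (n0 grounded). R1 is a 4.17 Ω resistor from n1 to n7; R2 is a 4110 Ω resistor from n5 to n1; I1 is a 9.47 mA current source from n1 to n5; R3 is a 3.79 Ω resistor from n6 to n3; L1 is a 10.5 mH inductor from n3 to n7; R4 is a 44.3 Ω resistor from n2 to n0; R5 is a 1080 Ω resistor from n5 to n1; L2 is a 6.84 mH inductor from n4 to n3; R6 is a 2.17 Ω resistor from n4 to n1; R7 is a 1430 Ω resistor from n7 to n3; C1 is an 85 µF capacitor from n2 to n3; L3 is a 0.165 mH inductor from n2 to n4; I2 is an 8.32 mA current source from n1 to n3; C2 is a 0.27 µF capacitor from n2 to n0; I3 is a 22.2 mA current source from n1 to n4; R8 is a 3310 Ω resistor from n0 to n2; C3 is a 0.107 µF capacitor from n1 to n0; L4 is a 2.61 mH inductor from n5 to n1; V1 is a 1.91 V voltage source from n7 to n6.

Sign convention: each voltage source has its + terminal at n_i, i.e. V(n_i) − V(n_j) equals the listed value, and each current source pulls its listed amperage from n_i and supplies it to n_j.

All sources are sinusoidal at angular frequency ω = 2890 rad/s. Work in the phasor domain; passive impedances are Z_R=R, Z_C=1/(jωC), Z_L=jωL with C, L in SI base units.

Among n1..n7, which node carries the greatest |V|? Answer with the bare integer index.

Apply KCL at each of the 7 non-ground nodes and solve the resulting linear system.
Node n1: branches {R1, R2, I1, R5, R6, I2, I3, C3, L4} → V_1 = 0.2384+0.2642j
Node n2: branches {R4, C1, L3, C2, R8} → V_2 = 0.003458-0.003340j
Node n3: branches {R3, L1, L2, R7, C1, I2} → V_3 = -0.4065+0.7554j
Node n4: branches {L2, R6, L3, I3} → V_4 = -0.04453+0.08557j
Node n5: branches {R2, I1, R5, L4} → V_5 = 0.2390+0.3356j
Node n6: branches {R3, V1} → V_6 = -1.001+0.6078j
Node n7: branches {R1, L1, R7, V1} → V_7 = 0.9090+0.6078j
Source currents: i(V1)=-0.1569-0.03894j

6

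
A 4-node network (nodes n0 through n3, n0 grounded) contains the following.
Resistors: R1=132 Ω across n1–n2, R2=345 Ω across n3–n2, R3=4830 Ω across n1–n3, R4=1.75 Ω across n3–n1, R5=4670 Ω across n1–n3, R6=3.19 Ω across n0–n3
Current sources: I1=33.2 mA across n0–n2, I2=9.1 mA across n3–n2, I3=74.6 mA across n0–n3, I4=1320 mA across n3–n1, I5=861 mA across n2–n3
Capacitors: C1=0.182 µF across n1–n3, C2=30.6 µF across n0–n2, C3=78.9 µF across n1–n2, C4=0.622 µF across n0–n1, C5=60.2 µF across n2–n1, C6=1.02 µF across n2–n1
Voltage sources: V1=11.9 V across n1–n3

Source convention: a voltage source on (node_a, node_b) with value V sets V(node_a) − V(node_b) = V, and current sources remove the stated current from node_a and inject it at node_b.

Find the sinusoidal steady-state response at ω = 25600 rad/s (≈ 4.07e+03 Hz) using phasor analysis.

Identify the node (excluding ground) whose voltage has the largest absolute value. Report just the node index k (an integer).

3

Apply KCL at each of the 3 non-ground nodes and solve the resulting linear system.
Node n1: branches {R1, R3, C1, R4, C3, R5, I4, C4, C5, C6, V1} → V_1 = 2.352-4.937j
Node n2: branches {R1, R2, I1, I2, C2, C3, I5, C5, C6} → V_2 = 1.928-3.858j
Node n3: branches {R2, R3, C1, R4, I2, I3, R5, I4, R6, I5, V1} → V_3 = -9.548-4.937j
Source currents: i(V1)=-9.438-1.606j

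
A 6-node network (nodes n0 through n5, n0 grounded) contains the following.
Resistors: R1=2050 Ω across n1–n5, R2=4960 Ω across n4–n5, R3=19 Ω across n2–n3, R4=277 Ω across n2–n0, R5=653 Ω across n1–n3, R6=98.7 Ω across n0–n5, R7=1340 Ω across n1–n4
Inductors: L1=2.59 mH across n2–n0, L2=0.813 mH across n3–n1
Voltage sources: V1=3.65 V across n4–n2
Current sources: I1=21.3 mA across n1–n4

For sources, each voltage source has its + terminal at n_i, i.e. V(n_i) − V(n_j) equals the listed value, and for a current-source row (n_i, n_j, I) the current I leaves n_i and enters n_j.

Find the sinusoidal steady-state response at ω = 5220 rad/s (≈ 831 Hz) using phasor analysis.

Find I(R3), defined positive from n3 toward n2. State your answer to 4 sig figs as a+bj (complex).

-0.01812+9.431e-05j A

MNA unknowns: 5 node voltages V₁..V_5 plus 1 source current (V1)
R1: Y=0.0004878+0.000j on G[1,5]
R2: Y=0.0002016+0.000j on G[4,5]
R3: Y=0.05263+0.000j on G[2,3]
R4: Y=0.003610+0.000j on G[2,0]
L1: Y=0.000-0.07397j on G[2,0]
L2: Y=0.000-0.2356j on G[3,1]
R5: Y=0.001531+0.000j on G[1,3]
R6: Y=0.01013+0.000j on G[0,5]
R7: Y=0.0007463+0.000j on G[1,4]
V1: row V4−V2=3.65, i_V1 at 4,2
I1: z[1]−=0.0213, z[4]+=0.0213
solve → V1=-0.3461-0.08225j, V2=-0.0008742-0.007133j, V3=-0.3452-0.005341j, V4=3.649-0.007133j, V5=0.05239-0.003841j
aux → i_V1=0.01759-5.539e-05j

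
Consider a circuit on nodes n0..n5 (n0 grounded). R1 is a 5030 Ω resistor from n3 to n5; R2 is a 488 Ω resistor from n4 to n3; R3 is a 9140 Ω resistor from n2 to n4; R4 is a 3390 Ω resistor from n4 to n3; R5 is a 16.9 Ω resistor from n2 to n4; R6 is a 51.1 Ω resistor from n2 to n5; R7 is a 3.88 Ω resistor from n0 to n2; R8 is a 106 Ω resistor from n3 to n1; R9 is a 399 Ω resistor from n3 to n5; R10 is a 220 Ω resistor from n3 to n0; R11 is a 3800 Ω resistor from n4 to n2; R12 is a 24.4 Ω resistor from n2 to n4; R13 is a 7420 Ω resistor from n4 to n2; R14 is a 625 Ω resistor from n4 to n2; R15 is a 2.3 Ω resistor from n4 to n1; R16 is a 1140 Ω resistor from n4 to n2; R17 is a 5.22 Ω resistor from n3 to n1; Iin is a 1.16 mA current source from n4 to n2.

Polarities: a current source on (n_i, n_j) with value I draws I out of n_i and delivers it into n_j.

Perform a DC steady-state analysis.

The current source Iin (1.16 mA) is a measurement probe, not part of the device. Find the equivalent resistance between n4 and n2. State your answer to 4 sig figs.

R_eq = 9.119 Ω

Element admittances at DC:
  Y(R1) = 0.0001988 S between n3,n5
  Y(R2) = 0.002049 S between n4,n3
  Y(R3) = 0.0001094 S between n2,n4
  Y(R4) = 0.0002950 S between n4,n3
  Y(R5) = 0.05917 S between n2,n4
  Y(R6) = 0.01957 S between n2,n5
  Y(R7) = 0.2577 S between n0,n2
  Y(R8) = 0.009434 S between n3,n1
  Y(R9) = 0.002506 S between n3,n5
  Y(R10) = 0.004545 S between n3,n0
  Y(R11) = 0.0002632 S between n4,n2
  Y(R12) = 0.04098 S between n2,n4
  Y(R13) = 0.0001348 S between n4,n2
  Y(R14) = 0.001600 S between n4,n2
  Y(R15) = 0.4348 S between n4,n1
  Y(R16) = 0.0008772 S between n4,n2
  Y(R17) = 0.1916 S between n3,n1
  Iin: injects 0.00116 A into n2 (from n4)
Assemble and solve the 5×5 MNA system:
  V(n1)=-0.01025  V(n2)=0.0001748  V(n3)=-0.009909  V(n4)=-0.01040  V(n5)=-0.001050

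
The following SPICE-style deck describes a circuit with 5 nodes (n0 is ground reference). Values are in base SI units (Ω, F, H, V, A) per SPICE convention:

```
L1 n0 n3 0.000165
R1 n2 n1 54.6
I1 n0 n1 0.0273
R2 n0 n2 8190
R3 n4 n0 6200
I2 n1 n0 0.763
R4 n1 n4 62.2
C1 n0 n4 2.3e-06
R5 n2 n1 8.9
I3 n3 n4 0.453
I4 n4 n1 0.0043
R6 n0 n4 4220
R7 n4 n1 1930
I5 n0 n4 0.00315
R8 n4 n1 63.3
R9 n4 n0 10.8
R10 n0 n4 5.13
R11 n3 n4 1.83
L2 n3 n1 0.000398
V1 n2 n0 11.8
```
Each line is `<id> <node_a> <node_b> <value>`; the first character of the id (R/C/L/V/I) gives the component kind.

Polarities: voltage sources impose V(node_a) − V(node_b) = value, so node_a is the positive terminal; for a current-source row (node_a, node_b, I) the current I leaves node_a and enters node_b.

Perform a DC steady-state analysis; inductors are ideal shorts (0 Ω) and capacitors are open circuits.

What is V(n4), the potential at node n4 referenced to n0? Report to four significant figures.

0.5213 V

Apply KCL at each of the 4 non-ground nodes and solve the resulting linear system.
Node n1: branches {R1, I1, I2, R4, R5, I4, R7, R8, L2} → V_1 = 0.000
Node n2: branches {R1, R2, R5, V1} → V_2 = 11.80
Node n3: branches {L1, I3, R11, L2} → V_3 = 0.000
Node n4: branches {R3, R4, C1, I3, I4, R6, R7, I5, R8, R9, R10, R11} → V_4 = 0.5213
Source currents: i(L1)=-0.6593, i(L2)=-0.8274, i(V1)=-1.543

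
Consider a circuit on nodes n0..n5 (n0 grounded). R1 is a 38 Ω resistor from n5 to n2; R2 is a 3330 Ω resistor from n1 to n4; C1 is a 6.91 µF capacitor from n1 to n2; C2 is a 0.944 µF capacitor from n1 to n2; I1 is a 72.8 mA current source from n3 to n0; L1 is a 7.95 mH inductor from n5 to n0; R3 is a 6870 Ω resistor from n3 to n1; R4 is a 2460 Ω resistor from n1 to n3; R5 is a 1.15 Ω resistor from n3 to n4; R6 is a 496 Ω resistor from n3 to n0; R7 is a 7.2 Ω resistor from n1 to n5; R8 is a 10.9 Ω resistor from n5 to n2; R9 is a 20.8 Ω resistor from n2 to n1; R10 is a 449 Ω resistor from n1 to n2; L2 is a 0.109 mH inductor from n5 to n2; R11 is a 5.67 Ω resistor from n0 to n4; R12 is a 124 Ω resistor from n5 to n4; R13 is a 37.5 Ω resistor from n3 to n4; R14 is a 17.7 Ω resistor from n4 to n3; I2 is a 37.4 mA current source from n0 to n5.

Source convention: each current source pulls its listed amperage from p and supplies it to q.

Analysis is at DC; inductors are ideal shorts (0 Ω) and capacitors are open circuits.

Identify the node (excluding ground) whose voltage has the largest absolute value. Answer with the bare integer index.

MNA unknowns: 5 node voltages V₁..V_5 plus 2 source currents (L1, L2)
R1: Y=0.02632 on G[5,2]
R2: Y=0.0003003 on G[1,4]
C1: Y=0.000 on G[1,2]
C2: Y=0.000 on G[1,2]
I1: z[3]−=0.0728, z[0]+=0.0728
L1: row V5−V0=0, i_L1 at 5,0
R3: Y=0.0001456 on G[3,1]
R4: Y=0.0004065 on G[1,3]
R5: Y=0.8696 on G[3,4]
R6: Y=0.002016 on G[3,0]
R7: Y=0.1389 on G[1,5]
R8: Y=0.09174 on G[5,2]
R9: Y=0.04808 on G[2,1]
R10: Y=0.002227 on G[1,2]
L2: row V5−V2=0, i_L2 at 5,2
R11: Y=0.1764 on G[0,4]
R12: Y=0.008065 on G[5,4]
R13: Y=0.02667 on G[3,4]
R14: Y=0.05650 on G[4,3]
I2: z[0]−=0.0374, z[5]+=0.0374
solve → V1=-0.001957, V2=0.000, V3=-0.4628, V4=-0.3877, V5=0.000
aux → i_L1=0.03390, i_L2=9.845e-05

3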